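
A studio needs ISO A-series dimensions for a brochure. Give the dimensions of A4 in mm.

A0 = 841 × 1189 mm (A0 has area 1 m², aspect 1:√2).
A1: ⌊1189/2⌋ × 841 = 594 × 841 mm
A2: ⌊841/2⌋ × 594 = 420 × 594 mm
A3: ⌊594/2⌋ × 420 = 297 × 420 mm
A4: ⌊420/2⌋ × 297 = 210 × 297 mm

210 × 297 mm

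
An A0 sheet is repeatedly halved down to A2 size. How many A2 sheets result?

4

Each ISO step halves the sheet: 1 × A0 → 2 × A1 → 4 × A2
From A0 to A2 is 2 halving steps: 2^2 = 4.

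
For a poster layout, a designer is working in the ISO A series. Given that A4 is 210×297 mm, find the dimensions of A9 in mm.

A5: ⌊297/2⌋ × 210 = 148 × 210 mm
A6: ⌊210/2⌋ × 148 = 105 × 148 mm
A7: ⌊148/2⌋ × 105 = 74 × 105 mm
A8: ⌊105/2⌋ × 74 = 52 × 74 mm
A9: ⌊74/2⌋ × 52 = 37 × 52 mm

37 × 52 mm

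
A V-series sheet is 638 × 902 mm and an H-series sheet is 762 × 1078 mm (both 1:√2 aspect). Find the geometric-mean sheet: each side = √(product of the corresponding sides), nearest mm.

Short side: √(638 · 762) = √486156 ≈ 697.2 → 697 mm
Long side: √(902 · 1078) = √972356 ≈ 986.1 → 986 mm

697 × 986 mm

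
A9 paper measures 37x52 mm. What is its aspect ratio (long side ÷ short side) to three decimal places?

52 / 37 = 1.405
ISO 216 targets √2 ≈ 1.414; the -0.009 deviation is from mm rounding.

1.405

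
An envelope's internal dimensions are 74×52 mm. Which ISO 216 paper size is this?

Aspect ratio 74/52 ≈ 1.423 — close to the ISO √2 ≈ 1.414.
In the A-series (A0 area = 1 m²): A8 = 52 × 74 mm.

A8 (52 × 74 mm)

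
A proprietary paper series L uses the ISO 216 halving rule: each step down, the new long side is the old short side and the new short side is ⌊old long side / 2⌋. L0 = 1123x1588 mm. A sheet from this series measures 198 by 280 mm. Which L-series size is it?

L5

L0: 1123 × 1588 mm
L1: 794 × 1123 mm
L2: 561 × 794 mm
L3: 397 × 561 mm
L4: 280 × 397 mm
L5: 198 × 280 mm
L6: 140 × 198 mm
→ matches L5.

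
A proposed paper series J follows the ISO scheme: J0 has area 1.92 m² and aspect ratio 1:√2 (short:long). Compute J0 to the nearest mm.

1165 × 1648 mm

Let the short side be w mm. Then w · w√2 = 1.92 m² = 1,920,000 mm².
w² = 1,920,000/√2, so w ≈ 1165.2 mm; long side = w√2 ≈ 1647.8 mm.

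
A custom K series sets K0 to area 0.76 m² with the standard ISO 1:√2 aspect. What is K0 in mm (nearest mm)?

733 × 1037 mm

Let the short side be w mm. Then w · w√2 = 0.76 m² = 760,000 mm².
w² = 760,000/√2, so w ≈ 733.1 mm; long side = w√2 ≈ 1036.7 mm.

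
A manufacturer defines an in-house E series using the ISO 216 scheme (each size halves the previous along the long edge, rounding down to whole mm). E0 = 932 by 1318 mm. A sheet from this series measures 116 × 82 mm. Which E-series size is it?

E0: 932 × 1318 mm
E1: 659 × 932 mm
E2: 466 × 659 mm
E3: 329 × 466 mm
E4: 233 × 329 mm
E5: 164 × 233 mm
E6: 116 × 164 mm
E7: 82 × 116 mm
E8: 58 × 82 mm
→ matches E7.

E7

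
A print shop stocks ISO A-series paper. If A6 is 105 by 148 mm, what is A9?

37 × 52 mm

A7: ⌊148/2⌋ × 105 = 74 × 105 mm
A8: ⌊105/2⌋ × 74 = 52 × 74 mm
A9: ⌊74/2⌋ × 52 = 37 × 52 mm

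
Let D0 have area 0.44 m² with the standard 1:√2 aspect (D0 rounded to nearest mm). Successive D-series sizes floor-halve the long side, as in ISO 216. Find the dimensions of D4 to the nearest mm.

139 × 197 mm

Let D0's short side be w mm. w · w√2 = 0.44 m² = 440,000 mm², so w ≈ 557.8 mm and w√2 ≈ 788.8 mm → D0 = 558 × 789 mm.
D1: ⌊789/2⌋ × 558 = 394 × 558 mm
D2: ⌊558/2⌋ × 394 = 279 × 394 mm
D3: ⌊394/2⌋ × 279 = 197 × 279 mm
D4: ⌊279/2⌋ × 197 = 139 × 197 mm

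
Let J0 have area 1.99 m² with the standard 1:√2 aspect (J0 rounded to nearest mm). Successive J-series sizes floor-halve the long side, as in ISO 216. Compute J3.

419 × 593 mm

Let J0's short side be w mm. w · w√2 = 1.99 m² = 1,990,000 mm², so w ≈ 1186.2 mm and w√2 ≈ 1677.6 mm → J0 = 1186 × 1678 mm.
J1: ⌊1678/2⌋ × 1186 = 839 × 1186 mm
J2: ⌊1186/2⌋ × 839 = 593 × 839 mm
J3: ⌊839/2⌋ × 593 = 419 × 593 mm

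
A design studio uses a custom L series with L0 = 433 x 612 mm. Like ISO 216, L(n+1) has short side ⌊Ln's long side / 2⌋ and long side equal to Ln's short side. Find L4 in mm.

108 × 153 mm

L1: ⌊612/2⌋ × 433 = 306 × 433 mm
L2: ⌊433/2⌋ × 306 = 216 × 306 mm
L3: ⌊306/2⌋ × 216 = 153 × 216 mm
L4: ⌊216/2⌋ × 153 = 108 × 153 mm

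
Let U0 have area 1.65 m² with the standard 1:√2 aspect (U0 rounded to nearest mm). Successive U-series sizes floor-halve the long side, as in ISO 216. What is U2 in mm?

Let U0's short side be w mm. w · w√2 = 1.65 m² = 1,650,000 mm², so w ≈ 1080.2 mm and w√2 ≈ 1527.6 mm → U0 = 1080 × 1528 mm.
U1: ⌊1528/2⌋ × 1080 = 764 × 1080 mm
U2: ⌊1080/2⌋ × 764 = 540 × 764 mm

540 × 764 mm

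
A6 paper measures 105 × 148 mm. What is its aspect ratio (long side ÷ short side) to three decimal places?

148 / 105 = 1.410
ISO 216 targets √2 ≈ 1.414; the -0.005 deviation is from mm rounding.

1.410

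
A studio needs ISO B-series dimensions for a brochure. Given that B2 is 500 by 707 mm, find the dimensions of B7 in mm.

88 × 125 mm

B3: ⌊707/2⌋ × 500 = 353 × 500 mm
B4: ⌊500/2⌋ × 353 = 250 × 353 mm
B5: ⌊353/2⌋ × 250 = 176 × 250 mm
B6: ⌊250/2⌋ × 176 = 125 × 176 mm
B7: ⌊176/2⌋ × 125 = 88 × 125 mm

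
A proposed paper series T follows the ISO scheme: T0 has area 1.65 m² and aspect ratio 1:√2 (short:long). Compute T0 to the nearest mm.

Let the short side be w mm. Then w · w√2 = 1.65 m² = 1,650,000 mm².
w² = 1,650,000/√2, so w ≈ 1080.2 mm; long side = w√2 ≈ 1527.6 mm.

1080 × 1528 mm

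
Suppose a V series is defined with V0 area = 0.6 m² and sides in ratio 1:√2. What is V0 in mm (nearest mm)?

651 × 921 mm

Let the short side be w mm. Then w · w√2 = 0.6 m² = 600,000 mm².
w² = 600,000/√2, so w ≈ 651.4 mm; long side = w√2 ≈ 921.2 mm.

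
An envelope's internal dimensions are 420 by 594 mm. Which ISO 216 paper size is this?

A2 (420 × 594 mm)

Aspect ratio 594/420 ≈ 1.414 — close to the ISO √2 ≈ 1.414.
In the A-series (A0 area = 1 m²): A2 = 420 × 594 mm.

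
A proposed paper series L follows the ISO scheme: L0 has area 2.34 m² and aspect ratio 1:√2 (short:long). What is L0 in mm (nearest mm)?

1286 × 1819 mm

Let the short side be w mm. Then w · w√2 = 2.34 m² = 2,340,000 mm².
w² = 2,340,000/√2, so w ≈ 1286.3 mm; long side = w√2 ≈ 1819.1 mm.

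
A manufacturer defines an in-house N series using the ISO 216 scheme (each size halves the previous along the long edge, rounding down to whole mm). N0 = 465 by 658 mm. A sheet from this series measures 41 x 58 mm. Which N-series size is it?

N0: 465 × 658 mm
N1: 329 × 465 mm
N2: 232 × 329 mm
N3: 164 × 232 mm
N4: 116 × 164 mm
N5: 82 × 116 mm
N6: 58 × 82 mm
N7: 41 × 58 mm
N8: 29 × 41 mm
→ matches N7.

N7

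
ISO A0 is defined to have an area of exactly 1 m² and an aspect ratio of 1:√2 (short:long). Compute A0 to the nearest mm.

Let the short side be w mm. Then the long side is w√2 and w · w√2 = 10⁶ mm².
w² = 10⁶/√2, so w = 1000 / 2^(1/4) ≈ 840.9 mm; long side = 1000 · 2^(1/4) ≈ 1189.2 mm.

841 × 1189 mm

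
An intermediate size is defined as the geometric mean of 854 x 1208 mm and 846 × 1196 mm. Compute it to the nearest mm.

Short side: √(854 · 846) = √722484 ≈ 850.0 → 850 mm
Long side: √(1208 · 1196) = √1444768 ≈ 1202.0 → 1202 mm

850 × 1202 mm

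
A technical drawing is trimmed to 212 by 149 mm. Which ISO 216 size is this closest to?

A5 (148 × 210 mm)

Aspect ratio 212/149 ≈ 1.423 — close to the ISO √2 ≈ 1.414.
In the A-series (A0 area = 1 m²): A5 = 148 × 210 mm.
Off by 3 mm total — nearest standard size.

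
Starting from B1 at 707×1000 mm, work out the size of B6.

125 × 176 mm

B2: ⌊1000/2⌋ × 707 = 500 × 707 mm
B3: ⌊707/2⌋ × 500 = 353 × 500 mm
B4: ⌊500/2⌋ × 353 = 250 × 353 mm
B5: ⌊353/2⌋ × 250 = 176 × 250 mm
B6: ⌊250/2⌋ × 176 = 125 × 176 mm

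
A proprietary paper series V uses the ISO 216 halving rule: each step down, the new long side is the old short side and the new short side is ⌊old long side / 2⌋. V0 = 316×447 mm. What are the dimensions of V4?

79 × 111 mm

V1: ⌊447/2⌋ × 316 = 223 × 316 mm
V2: ⌊316/2⌋ × 223 = 158 × 223 mm
V3: ⌊223/2⌋ × 158 = 111 × 158 mm
V4: ⌊158/2⌋ × 111 = 79 × 111 mm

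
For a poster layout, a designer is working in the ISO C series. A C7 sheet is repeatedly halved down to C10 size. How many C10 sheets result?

8

C7 = 81 × 114 mm; C10 = 28 × 40 mm.
Each halving step doubles the count; 3 steps from C7 to C10.
2^3 = 8.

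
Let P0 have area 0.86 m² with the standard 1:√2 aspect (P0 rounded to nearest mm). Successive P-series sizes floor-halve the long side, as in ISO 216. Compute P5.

137 × 195 mm

Let P0's short side be w mm. w · w√2 = 0.86 m² = 860,000 mm², so w ≈ 779.8 mm and w√2 ≈ 1102.8 mm → P0 = 780 × 1103 mm.
P1: ⌊1103/2⌋ × 780 = 551 × 780 mm
P2: ⌊780/2⌋ × 551 = 390 × 551 mm
P3: ⌊551/2⌋ × 390 = 275 × 390 mm
P4: ⌊390/2⌋ × 275 = 195 × 275 mm
P5: ⌊275/2⌋ × 195 = 137 × 195 mm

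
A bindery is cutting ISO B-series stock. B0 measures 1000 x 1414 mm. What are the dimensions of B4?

250 × 353 mm

B1: ⌊1414/2⌋ × 1000 = 707 × 1000 mm
B2: ⌊1000/2⌋ × 707 = 500 × 707 mm
B3: ⌊707/2⌋ × 500 = 353 × 500 mm
B4: ⌊500/2⌋ × 353 = 250 × 353 mm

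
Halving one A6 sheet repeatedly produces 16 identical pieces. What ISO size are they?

16 = 2^4, so 4 halving steps.
A6 → A7 → … → A10 after 4 steps.

A10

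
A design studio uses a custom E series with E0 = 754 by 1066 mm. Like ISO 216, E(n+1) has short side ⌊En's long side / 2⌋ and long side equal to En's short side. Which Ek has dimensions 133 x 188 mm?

E5

E0: 754 × 1066 mm
E1: 533 × 754 mm
E2: 377 × 533 mm
E3: 266 × 377 mm
E4: 188 × 266 mm
E5: 133 × 188 mm
E6: 94 × 133 mm
→ matches E5.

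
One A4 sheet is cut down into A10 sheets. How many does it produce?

A4 = 210 × 297 mm; A10 = 26 × 37 mm.
Each halving step doubles the count; 6 steps from A4 to A10.
2^6 = 64.

64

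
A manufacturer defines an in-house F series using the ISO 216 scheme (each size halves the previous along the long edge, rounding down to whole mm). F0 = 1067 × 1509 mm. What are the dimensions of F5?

F1: ⌊1509/2⌋ × 1067 = 754 × 1067 mm
F2: ⌊1067/2⌋ × 754 = 533 × 754 mm
F3: ⌊754/2⌋ × 533 = 377 × 533 mm
F4: ⌊533/2⌋ × 377 = 266 × 377 mm
F5: ⌊377/2⌋ × 266 = 188 × 266 mm

188 × 266 mm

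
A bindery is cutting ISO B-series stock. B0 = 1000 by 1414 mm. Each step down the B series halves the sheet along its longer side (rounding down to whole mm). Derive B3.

353 × 500 mm

B1: ⌊1414/2⌋ × 1000 = 707 × 1000 mm
B2: ⌊1000/2⌋ × 707 = 500 × 707 mm
B3: ⌊707/2⌋ × 500 = 353 × 500 mm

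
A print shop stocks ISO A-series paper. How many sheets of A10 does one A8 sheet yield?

Each ISO step halves the sheet: 1 × A8 → 2 × A9 → 4 × A10
From A8 to A10 is 2 halving steps: 2^2 = 4.

4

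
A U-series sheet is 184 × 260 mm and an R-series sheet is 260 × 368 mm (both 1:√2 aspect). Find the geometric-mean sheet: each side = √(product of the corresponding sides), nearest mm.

219 × 309 mm

Short side: √(184 · 260) = √47840 ≈ 218.7 → 219 mm
Long side: √(260 · 368) = √95680 ≈ 309.3 → 309 mm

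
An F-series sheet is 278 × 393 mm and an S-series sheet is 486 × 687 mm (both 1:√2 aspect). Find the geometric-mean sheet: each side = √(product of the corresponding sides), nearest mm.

368 × 520 mm

Short side: √(278 · 486) = √135108 ≈ 367.6 → 368 mm
Long side: √(393 · 687) = √269991 ≈ 519.6 → 520 mm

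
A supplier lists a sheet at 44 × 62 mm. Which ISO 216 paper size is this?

B9 (44 × 62 mm)

Aspect ratio 62/44 ≈ 1.409 — close to the ISO √2 ≈ 1.414.
In the B-series (B0 = 1000 × 1414 mm): B9 = 44 × 62 mm.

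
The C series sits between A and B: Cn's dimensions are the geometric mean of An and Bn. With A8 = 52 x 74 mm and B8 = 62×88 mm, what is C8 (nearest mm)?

57 × 81 mm

Short side: √(52 · 62) = √3224 ≈ 56.8 → 57 mm
Long side: √(74 · 88) = √6512 ≈ 80.7 → 81 mm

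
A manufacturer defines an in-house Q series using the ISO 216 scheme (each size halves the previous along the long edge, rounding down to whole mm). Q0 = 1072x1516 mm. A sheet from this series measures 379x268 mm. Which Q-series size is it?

Q0: 1072 × 1516 mm
Q1: 758 × 1072 mm
Q2: 536 × 758 mm
Q3: 379 × 536 mm
Q4: 268 × 379 mm
Q5: 189 × 268 mm
→ matches Q4.

Q4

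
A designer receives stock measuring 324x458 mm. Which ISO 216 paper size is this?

C3 (324 × 458 mm)

Aspect ratio 458/324 ≈ 1.414 — close to the ISO √2 ≈ 1.414.
In the C-series (envelope sizes, between A and B): C3 = 324 × 458 mm.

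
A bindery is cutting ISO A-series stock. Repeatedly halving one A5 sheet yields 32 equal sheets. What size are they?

32 = 2^5, so 5 halving steps.
A5 → A6 → … → A10 after 5 steps.

A10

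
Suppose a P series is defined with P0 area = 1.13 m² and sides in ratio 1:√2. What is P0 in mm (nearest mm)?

894 × 1264 mm

Let the short side be w mm. Then w · w√2 = 1.13 m² = 1,130,000 mm².
w² = 1,130,000/√2, so w ≈ 893.9 mm; long side = w√2 ≈ 1264.1 mm.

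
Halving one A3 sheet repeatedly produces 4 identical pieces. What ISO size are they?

4 = 2^2, so 2 halving steps.
A3 → A4 → … → A5 after 2 steps.

A5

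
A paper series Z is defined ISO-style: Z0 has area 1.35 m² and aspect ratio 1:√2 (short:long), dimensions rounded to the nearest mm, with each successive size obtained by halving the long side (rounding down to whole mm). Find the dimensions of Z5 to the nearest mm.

172 × 244 mm

Let Z0's short side be w mm. w · w√2 = 1.35 m² = 1,350,000 mm², so w ≈ 977.0 mm and w√2 ≈ 1381.7 mm → Z0 = 977 × 1382 mm.
Z1: ⌊1382/2⌋ × 977 = 691 × 977 mm
Z2: ⌊977/2⌋ × 691 = 488 × 691 mm
Z3: ⌊691/2⌋ × 488 = 345 × 488 mm
Z4: ⌊488/2⌋ × 345 = 244 × 345 mm
Z5: ⌊345/2⌋ × 244 = 172 × 244 mm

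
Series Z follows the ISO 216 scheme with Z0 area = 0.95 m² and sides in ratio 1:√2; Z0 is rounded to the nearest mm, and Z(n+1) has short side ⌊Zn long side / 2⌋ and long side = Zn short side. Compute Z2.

410 × 579 mm

Let Z0's short side be w mm. w · w√2 = 0.95 m² = 950,000 mm², so w ≈ 819.6 mm and w√2 ≈ 1159.1 mm → Z0 = 820 × 1159 mm.
Z1: ⌊1159/2⌋ × 820 = 579 × 820 mm
Z2: ⌊820/2⌋ × 579 = 410 × 579 mm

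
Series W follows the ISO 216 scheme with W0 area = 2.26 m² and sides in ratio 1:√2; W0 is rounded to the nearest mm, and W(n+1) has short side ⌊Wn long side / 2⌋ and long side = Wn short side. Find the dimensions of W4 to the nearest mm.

Let W0's short side be w mm. w · w√2 = 2.26 m² = 2,260,000 mm², so w ≈ 1264.1 mm and w√2 ≈ 1787.8 mm → W0 = 1264 × 1788 mm.
W1: ⌊1788/2⌋ × 1264 = 894 × 1264 mm
W2: ⌊1264/2⌋ × 894 = 632 × 894 mm
W3: ⌊894/2⌋ × 632 = 447 × 632 mm
W4: ⌊632/2⌋ × 447 = 316 × 447 mm

316 × 447 mm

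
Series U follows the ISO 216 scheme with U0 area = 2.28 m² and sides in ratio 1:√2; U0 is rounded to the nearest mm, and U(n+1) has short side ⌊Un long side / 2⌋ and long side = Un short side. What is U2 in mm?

635 × 898 mm

Let U0's short side be w mm. w · w√2 = 2.28 m² = 2,280,000 mm², so w ≈ 1269.7 mm and w√2 ≈ 1795.7 mm → U0 = 1270 × 1796 mm.
U1: ⌊1796/2⌋ × 1270 = 898 × 1270 mm
U2: ⌊1270/2⌋ × 898 = 635 × 898 mm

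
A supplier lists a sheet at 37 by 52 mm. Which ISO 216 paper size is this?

Aspect ratio 52/37 ≈ 1.405 — close to the ISO √2 ≈ 1.414.
In the A-series (A0 area = 1 m²): A9 = 37 × 52 mm.

A9 (37 × 52 mm)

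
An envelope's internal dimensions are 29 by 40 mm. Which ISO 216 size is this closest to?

C10 (28 × 40 mm)

Aspect ratio 40/29 ≈ 1.379 (ISO target is √2 ≈ 1.414).
In the C-series (envelope sizes, between A and B): C10 = 28 × 40 mm.
Off by 1 mm total — nearest standard size.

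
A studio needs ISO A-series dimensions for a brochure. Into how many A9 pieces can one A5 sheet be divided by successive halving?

Each ISO step halves the sheet: 1 × A5 → 2 × A6 → 4 × A7 → 8 × A8 → …
From A5 to A9 is 4 halving steps: 2^4 = 16.

16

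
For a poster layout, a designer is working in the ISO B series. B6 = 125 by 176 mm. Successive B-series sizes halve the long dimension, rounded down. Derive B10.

31 × 44 mm

B7: ⌊176/2⌋ × 125 = 88 × 125 mm
B8: ⌊125/2⌋ × 88 = 62 × 88 mm
B9: ⌊88/2⌋ × 62 = 44 × 62 mm
B10: ⌊62/2⌋ × 44 = 31 × 44 mm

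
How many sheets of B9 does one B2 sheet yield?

128

Each ISO step halves the sheet: 1 × B2 → 2 × B3 → 4 × B4 → 8 × B5 → …
From B2 to B9 is 7 halving steps: 2^7 = 128.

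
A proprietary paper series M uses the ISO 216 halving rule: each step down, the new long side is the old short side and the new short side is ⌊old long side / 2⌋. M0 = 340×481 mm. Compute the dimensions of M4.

85 × 120 mm

M1: ⌊481/2⌋ × 340 = 240 × 340 mm
M2: ⌊340/2⌋ × 240 = 170 × 240 mm
M3: ⌊240/2⌋ × 170 = 120 × 170 mm
M4: ⌊170/2⌋ × 120 = 85 × 120 mm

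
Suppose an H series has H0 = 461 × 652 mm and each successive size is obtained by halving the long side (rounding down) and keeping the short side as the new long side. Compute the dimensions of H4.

H1: ⌊652/2⌋ × 461 = 326 × 461 mm
H2: ⌊461/2⌋ × 326 = 230 × 326 mm
H3: ⌊326/2⌋ × 230 = 163 × 230 mm
H4: ⌊230/2⌋ × 163 = 115 × 163 mm

115 × 163 mm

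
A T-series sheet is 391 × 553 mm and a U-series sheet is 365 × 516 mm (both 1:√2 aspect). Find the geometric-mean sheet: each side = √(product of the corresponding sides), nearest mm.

Short side: √(391 · 365) = √142715 ≈ 377.8 → 378 mm
Long side: √(553 · 516) = √285348 ≈ 534.2 → 534 mm

378 × 534 mm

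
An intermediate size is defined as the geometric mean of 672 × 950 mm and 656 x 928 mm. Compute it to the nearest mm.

664 × 939 mm

Short side: √(672 · 656) = √440832 ≈ 664.0 → 664 mm
Long side: √(950 · 928) = √881600 ≈ 938.9 → 939 mm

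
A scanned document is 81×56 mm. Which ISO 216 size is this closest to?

C8 (57 × 81 mm)

Aspect ratio 81/56 ≈ 1.446 (ISO target is √2 ≈ 1.414).
In the C-series (envelope sizes, between A and B): C8 = 57 × 81 mm.
Off by 1 mm total — nearest standard size.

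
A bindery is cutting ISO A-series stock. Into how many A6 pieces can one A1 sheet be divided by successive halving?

Each ISO step halves the sheet: 1 × A1 → 2 × A2 → 4 × A3 → 8 × A4 → …
From A1 to A6 is 5 halving steps: 2^5 = 32.

32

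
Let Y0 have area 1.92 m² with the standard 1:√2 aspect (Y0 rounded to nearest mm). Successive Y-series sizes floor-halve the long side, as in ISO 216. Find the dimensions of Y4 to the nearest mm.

291 × 412 mm

Let Y0's short side be w mm. w · w√2 = 1.92 m² = 1,920,000 mm², so w ≈ 1165.2 mm and w√2 ≈ 1647.8 mm → Y0 = 1165 × 1648 mm.
Y1: ⌊1648/2⌋ × 1165 = 824 × 1165 mm
Y2: ⌊1165/2⌋ × 824 = 582 × 824 mm
Y3: ⌊824/2⌋ × 582 = 412 × 582 mm
Y4: ⌊582/2⌋ × 412 = 291 × 412 mm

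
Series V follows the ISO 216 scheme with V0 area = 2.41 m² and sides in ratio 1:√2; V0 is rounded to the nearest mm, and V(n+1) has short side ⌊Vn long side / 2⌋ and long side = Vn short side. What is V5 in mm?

230 × 326 mm

Let V0's short side be w mm. w · w√2 = 2.41 m² = 2,410,000 mm², so w ≈ 1305.4 mm and w√2 ≈ 1846.1 mm → V0 = 1305 × 1846 mm.
V1: ⌊1846/2⌋ × 1305 = 923 × 1305 mm
V2: ⌊1305/2⌋ × 923 = 652 × 923 mm
V3: ⌊923/2⌋ × 652 = 461 × 652 mm
V4: ⌊652/2⌋ × 461 = 326 × 461 mm
V5: ⌊461/2⌋ × 326 = 230 × 326 mm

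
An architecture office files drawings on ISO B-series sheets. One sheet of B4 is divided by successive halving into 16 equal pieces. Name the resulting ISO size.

16 = 2^4, so 4 halving steps.
B4 → B5 → … → B8 after 4 steps.

B8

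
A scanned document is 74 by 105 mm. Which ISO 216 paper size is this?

Aspect ratio 105/74 ≈ 1.419 — close to the ISO √2 ≈ 1.414.
In the A-series (A0 area = 1 m²): A7 = 74 × 105 mm.

A7 (74 × 105 mm)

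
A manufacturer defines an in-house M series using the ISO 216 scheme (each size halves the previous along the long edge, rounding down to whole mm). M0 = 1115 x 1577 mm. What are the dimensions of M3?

M1: ⌊1577/2⌋ × 1115 = 788 × 1115 mm
M2: ⌊1115/2⌋ × 788 = 557 × 788 mm
M3: ⌊788/2⌋ × 557 = 394 × 557 mm

394 × 557 mm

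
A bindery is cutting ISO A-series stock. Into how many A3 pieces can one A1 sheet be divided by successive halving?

Each ISO step halves the sheet: 1 × A1 → 2 × A2 → 4 × A3
From A1 to A3 is 2 halving steps: 2^2 = 4.

4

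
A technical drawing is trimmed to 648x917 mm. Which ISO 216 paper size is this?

C1 (648 × 917 mm)

Aspect ratio 917/648 ≈ 1.415 — close to the ISO √2 ≈ 1.414.
In the C-series (envelope sizes, between A and B): C1 = 648 × 917 mm.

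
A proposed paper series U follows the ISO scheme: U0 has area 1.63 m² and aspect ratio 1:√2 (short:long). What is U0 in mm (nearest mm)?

1074 × 1518 mm

Let the short side be w mm. Then w · w√2 = 1.63 m² = 1,630,000 mm².
w² = 1,630,000/√2, so w ≈ 1073.6 mm; long side = w√2 ≈ 1518.3 mm.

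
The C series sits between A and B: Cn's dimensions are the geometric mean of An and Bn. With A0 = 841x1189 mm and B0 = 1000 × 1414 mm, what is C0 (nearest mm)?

917 × 1297 mm

Short side: √(841 · 1000) = √841000 ≈ 917.1 → 917 mm
Long side: √(1189 · 1414) = √1681246 ≈ 1296.6 → 1297 mm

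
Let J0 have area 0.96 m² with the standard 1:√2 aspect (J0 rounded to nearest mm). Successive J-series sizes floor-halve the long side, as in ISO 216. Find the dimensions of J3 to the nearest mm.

Let J0's short side be w mm. w · w√2 = 0.96 m² = 960,000 mm², so w ≈ 823.9 mm and w√2 ≈ 1165.2 mm → J0 = 824 × 1165 mm.
J1: ⌊1165/2⌋ × 824 = 582 × 824 mm
J2: ⌊824/2⌋ × 582 = 412 × 582 mm
J3: ⌊582/2⌋ × 412 = 291 × 412 mm

291 × 412 mm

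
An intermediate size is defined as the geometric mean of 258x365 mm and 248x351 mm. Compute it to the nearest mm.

Short side: √(258 · 248) = √63984 ≈ 253.0 → 253 mm
Long side: √(365 · 351) = √128115 ≈ 357.9 → 358 mm

253 × 358 mm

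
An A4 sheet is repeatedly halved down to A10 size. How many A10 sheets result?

64

Each ISO step halves the sheet: 1 × A4 → 2 × A5 → 4 × A6 → 8 × A7 → …
From A4 to A10 is 6 halving steps: 2^6 = 64.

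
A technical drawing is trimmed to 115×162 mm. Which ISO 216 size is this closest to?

C6 (114 × 162 mm)

Aspect ratio 162/115 ≈ 1.409 — close to the ISO √2 ≈ 1.414.
In the C-series (envelope sizes, between A and B): C6 = 114 × 162 mm.
Off by 1 mm total — nearest standard size.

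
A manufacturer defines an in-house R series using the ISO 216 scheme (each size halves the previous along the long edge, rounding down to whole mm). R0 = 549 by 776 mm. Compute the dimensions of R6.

R1: ⌊776/2⌋ × 549 = 388 × 549 mm
R2: ⌊549/2⌋ × 388 = 274 × 388 mm
R3: ⌊388/2⌋ × 274 = 194 × 274 mm
R4: ⌊274/2⌋ × 194 = 137 × 194 mm
R5: ⌊194/2⌋ × 137 = 97 × 137 mm
R6: ⌊137/2⌋ × 97 = 68 × 97 mm

68 × 97 mm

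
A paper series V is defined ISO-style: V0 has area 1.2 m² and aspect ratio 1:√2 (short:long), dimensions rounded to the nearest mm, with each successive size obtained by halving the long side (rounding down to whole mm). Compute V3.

325 × 460 mm

Let V0's short side be w mm. w · w√2 = 1.2 m² = 1,200,000 mm², so w ≈ 921.2 mm and w√2 ≈ 1302.7 mm → V0 = 921 × 1303 mm.
V1: ⌊1303/2⌋ × 921 = 651 × 921 mm
V2: ⌊921/2⌋ × 651 = 460 × 651 mm
V3: ⌊651/2⌋ × 460 = 325 × 460 mm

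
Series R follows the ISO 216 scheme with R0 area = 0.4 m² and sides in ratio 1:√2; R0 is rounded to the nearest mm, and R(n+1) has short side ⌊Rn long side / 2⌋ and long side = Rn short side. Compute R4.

133 × 188 mm

Let R0's short side be w mm. w · w√2 = 0.4 m² = 400,000 mm², so w ≈ 531.8 mm and w√2 ≈ 752.1 mm → R0 = 532 × 752 mm.
R1: ⌊752/2⌋ × 532 = 376 × 532 mm
R2: ⌊532/2⌋ × 376 = 266 × 376 mm
R3: ⌊376/2⌋ × 266 = 188 × 266 mm
R4: ⌊266/2⌋ × 188 = 133 × 188 mm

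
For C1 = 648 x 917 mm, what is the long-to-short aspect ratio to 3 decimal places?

1.415

917 / 648 = 1.415
Matches √2 ≈ 1.414 — the ISO 216 defining ratio.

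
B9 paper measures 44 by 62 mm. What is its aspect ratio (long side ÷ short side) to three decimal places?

1.409

62 / 44 = 1.409
ISO 216 targets √2 ≈ 1.414; the -0.005 deviation is from mm rounding.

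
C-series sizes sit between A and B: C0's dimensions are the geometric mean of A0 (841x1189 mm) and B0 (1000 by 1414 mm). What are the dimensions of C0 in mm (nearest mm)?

917 × 1297 mm

Short: √(841 · 1000) = √841000 ≈ 917.1 mm.
Long: √(1189 · 1414) = √1681246 ≈ 1296.6 mm.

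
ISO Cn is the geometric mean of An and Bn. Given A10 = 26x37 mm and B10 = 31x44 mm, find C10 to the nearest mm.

28 × 40 mm

Short side: √(26 · 31) = √806 ≈ 28.4 → 28 mm
Long side: √(37 · 44) = √1628 ≈ 40.3 → 40 mm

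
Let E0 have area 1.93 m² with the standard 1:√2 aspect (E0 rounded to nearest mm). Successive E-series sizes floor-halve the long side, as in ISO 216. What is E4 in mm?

Let E0's short side be w mm. w · w√2 = 1.93 m² = 1,930,000 mm², so w ≈ 1168.2 mm and w√2 ≈ 1652.1 mm → E0 = 1168 × 1652 mm.
E1: ⌊1652/2⌋ × 1168 = 826 × 1168 mm
E2: ⌊1168/2⌋ × 826 = 584 × 826 mm
E3: ⌊826/2⌋ × 584 = 413 × 584 mm
E4: ⌊584/2⌋ × 413 = 292 × 413 mm

292 × 413 mm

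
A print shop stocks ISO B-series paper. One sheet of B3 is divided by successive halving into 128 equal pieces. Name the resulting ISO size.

B10

128 = 2^7, so 7 halving steps.
B3 → B4 → … → B10 after 7 steps.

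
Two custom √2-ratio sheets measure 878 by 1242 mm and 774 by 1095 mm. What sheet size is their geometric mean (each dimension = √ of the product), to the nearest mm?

Short side: √(878 · 774) = √679572 ≈ 824.4 → 824 mm
Long side: √(1242 · 1095) = √1359990 ≈ 1166.2 → 1166 mm

824 × 1166 mm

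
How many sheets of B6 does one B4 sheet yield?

4

B4 = 250 × 353 mm; B6 = 125 × 176 mm.
Each halving step doubles the count; 2 steps from B4 to B6.
2^2 = 4.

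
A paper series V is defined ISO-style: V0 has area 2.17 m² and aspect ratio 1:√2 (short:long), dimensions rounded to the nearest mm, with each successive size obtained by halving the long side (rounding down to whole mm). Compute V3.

438 × 619 mm

Let V0's short side be w mm. w · w√2 = 2.17 m² = 2,170,000 mm², so w ≈ 1238.7 mm and w√2 ≈ 1751.8 mm → V0 = 1239 × 1752 mm.
V1: ⌊1752/2⌋ × 1239 = 876 × 1239 mm
V2: ⌊1239/2⌋ × 876 = 619 × 876 mm
V3: ⌊876/2⌋ × 619 = 438 × 619 mm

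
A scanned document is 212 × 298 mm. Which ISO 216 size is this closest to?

Aspect ratio 298/212 ≈ 1.406 — close to the ISO √2 ≈ 1.414.
In the A-series (A0 area = 1 m²): A4 = 210 × 297 mm.
Off by 3 mm total — nearest standard size.

A4 (210 × 297 mm)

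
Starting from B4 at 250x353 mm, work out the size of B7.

B5: ⌊353/2⌋ × 250 = 176 × 250 mm
B6: ⌊250/2⌋ × 176 = 125 × 176 mm
B7: ⌊176/2⌋ × 125 = 88 × 125 mm

88 × 125 mm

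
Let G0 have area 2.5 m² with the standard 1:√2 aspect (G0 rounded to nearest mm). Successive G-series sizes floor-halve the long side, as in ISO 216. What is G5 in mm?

235 × 332 mm

Let G0's short side be w mm. w · w√2 = 2.5 m² = 2,500,000 mm², so w ≈ 1329.6 mm and w√2 ≈ 1880.3 mm → G0 = 1330 × 1880 mm.
G1: ⌊1880/2⌋ × 1330 = 940 × 1330 mm
G2: ⌊1330/2⌋ × 940 = 665 × 940 mm
G3: ⌊940/2⌋ × 665 = 470 × 665 mm
G4: ⌊665/2⌋ × 470 = 332 × 470 mm
G5: ⌊470/2⌋ × 332 = 235 × 332 mm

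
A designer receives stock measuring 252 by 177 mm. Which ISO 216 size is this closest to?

Aspect ratio 252/177 ≈ 1.424 — close to the ISO √2 ≈ 1.414.
In the B-series (B0 = 1000 × 1414 mm): B5 = 176 × 250 mm.
Off by 3 mm total — nearest standard size.

B5 (176 × 250 mm)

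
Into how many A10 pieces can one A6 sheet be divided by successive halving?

16

A6 = 105 × 148 mm; A10 = 26 × 37 mm.
Each halving step doubles the count; 4 steps from A6 to A10.
2^4 = 16.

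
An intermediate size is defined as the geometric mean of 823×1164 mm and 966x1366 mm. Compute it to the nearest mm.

Short side: √(823 · 966) = √795018 ≈ 891.6 → 892 mm
Long side: √(1164 · 1366) = √1590024 ≈ 1261.0 → 1261 mm

892 × 1261 mm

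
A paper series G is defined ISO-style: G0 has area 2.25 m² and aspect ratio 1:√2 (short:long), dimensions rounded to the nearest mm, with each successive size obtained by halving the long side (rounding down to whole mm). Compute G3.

Let G0's short side be w mm. w · w√2 = 2.25 m² = 2,250,000 mm², so w ≈ 1261.3 mm and w√2 ≈ 1783.8 mm → G0 = 1261 × 1784 mm.
G1: ⌊1784/2⌋ × 1261 = 892 × 1261 mm
G2: ⌊1261/2⌋ × 892 = 630 × 892 mm
G3: ⌊892/2⌋ × 630 = 446 × 630 mm

446 × 630 mm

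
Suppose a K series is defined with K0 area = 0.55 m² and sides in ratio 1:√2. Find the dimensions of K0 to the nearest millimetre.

624 × 882 mm

Let the short side be w mm. Then w · w√2 = 0.55 m² = 550,000 mm².
w² = 550,000/√2, so w ≈ 623.6 mm; long side = w√2 ≈ 881.9 mm.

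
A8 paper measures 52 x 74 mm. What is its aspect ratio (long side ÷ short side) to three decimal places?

74 / 52 = 1.423
ISO 216 targets √2 ≈ 1.414; the +0.009 deviation is from mm rounding.

1.423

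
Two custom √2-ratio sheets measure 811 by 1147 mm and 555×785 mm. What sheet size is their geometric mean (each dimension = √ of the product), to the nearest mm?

671 × 949 mm

Short side: √(811 · 555) = √450105 ≈ 670.9 → 671 mm
Long side: √(1147 · 785) = √900395 ≈ 948.9 → 949 mm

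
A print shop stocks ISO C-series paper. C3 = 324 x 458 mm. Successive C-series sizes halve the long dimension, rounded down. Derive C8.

57 × 81 mm

C4: ⌊458/2⌋ × 324 = 229 × 324 mm
C5: ⌊324/2⌋ × 229 = 162 × 229 mm
C6: ⌊229/2⌋ × 162 = 114 × 162 mm
C7: ⌊162/2⌋ × 114 = 81 × 114 mm
C8: ⌊114/2⌋ × 81 = 57 × 81 mm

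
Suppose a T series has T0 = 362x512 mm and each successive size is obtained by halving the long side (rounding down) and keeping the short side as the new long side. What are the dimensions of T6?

T1 = 256 × 362 mm (from T0 by 1 halving).
T2: ⌊362/2⌋ × 256 = 181 × 256 mm
T3: ⌊256/2⌋ × 181 = 128 × 181 mm
T4: ⌊181/2⌋ × 128 = 90 × 128 mm
T5: ⌊128/2⌋ × 90 = 64 × 90 mm
T6: ⌊90/2⌋ × 64 = 45 × 64 mm

45 × 64 mm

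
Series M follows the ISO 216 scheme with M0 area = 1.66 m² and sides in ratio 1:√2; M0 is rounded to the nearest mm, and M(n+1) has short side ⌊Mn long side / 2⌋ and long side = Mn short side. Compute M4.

Let M0's short side be w mm. w · w√2 = 1.66 m² = 1,660,000 mm², so w ≈ 1083.4 mm and w√2 ≈ 1532.2 mm → M0 = 1083 × 1532 mm.
M1: ⌊1532/2⌋ × 1083 = 766 × 1083 mm
M2: ⌊1083/2⌋ × 766 = 541 × 766 mm
M3: ⌊766/2⌋ × 541 = 383 × 541 mm
M4: ⌊541/2⌋ × 383 = 270 × 383 mm

270 × 383 mm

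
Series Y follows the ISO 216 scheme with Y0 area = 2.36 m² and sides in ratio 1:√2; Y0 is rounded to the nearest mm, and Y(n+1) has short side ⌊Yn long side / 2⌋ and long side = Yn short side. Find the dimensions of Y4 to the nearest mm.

Let Y0's short side be w mm. w · w√2 = 2.36 m² = 2,360,000 mm², so w ≈ 1291.8 mm and w√2 ≈ 1826.9 mm → Y0 = 1292 × 1827 mm.
Y1: ⌊1827/2⌋ × 1292 = 913 × 1292 mm
Y2: ⌊1292/2⌋ × 913 = 646 × 913 mm
Y3: ⌊913/2⌋ × 646 = 456 × 646 mm
Y4: ⌊646/2⌋ × 456 = 323 × 456 mm

323 × 456 mm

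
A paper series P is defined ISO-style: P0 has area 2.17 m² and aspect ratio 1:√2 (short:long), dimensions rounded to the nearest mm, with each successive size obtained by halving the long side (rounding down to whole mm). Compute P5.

219 × 309 mm

Let P0's short side be w mm. w · w√2 = 2.17 m² = 2,170,000 mm², so w ≈ 1238.7 mm and w√2 ≈ 1751.8 mm → P0 = 1239 × 1752 mm.
P1: ⌊1752/2⌋ × 1239 = 876 × 1239 mm
P2: ⌊1239/2⌋ × 876 = 619 × 876 mm
P3: ⌊876/2⌋ × 619 = 438 × 619 mm
P4: ⌊619/2⌋ × 438 = 309 × 438 mm
P5: ⌊438/2⌋ × 309 = 219 × 309 mm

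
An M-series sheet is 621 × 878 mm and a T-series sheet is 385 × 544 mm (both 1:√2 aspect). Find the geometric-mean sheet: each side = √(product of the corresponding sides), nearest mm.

489 × 691 mm

Short side: √(621 · 385) = √239085 ≈ 489.0 → 489 mm
Long side: √(878 · 544) = √477632 ≈ 691.1 → 691 mm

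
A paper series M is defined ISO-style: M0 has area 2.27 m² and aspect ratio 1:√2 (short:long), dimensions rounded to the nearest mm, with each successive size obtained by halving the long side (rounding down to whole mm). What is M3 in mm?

Let M0's short side be w mm. w · w√2 = 2.27 m² = 2,270,000 mm², so w ≈ 1266.9 mm and w√2 ≈ 1791.7 mm → M0 = 1267 × 1792 mm.
M1: ⌊1792/2⌋ × 1267 = 896 × 1267 mm
M2: ⌊1267/2⌋ × 896 = 633 × 896 mm
M3: ⌊896/2⌋ × 633 = 448 × 633 mm

448 × 633 mm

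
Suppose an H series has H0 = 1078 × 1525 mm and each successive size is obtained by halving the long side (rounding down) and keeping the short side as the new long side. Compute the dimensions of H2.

539 × 762 mm

H1: ⌊1525/2⌋ × 1078 = 762 × 1078 mm
H2: ⌊1078/2⌋ × 762 = 539 × 762 mm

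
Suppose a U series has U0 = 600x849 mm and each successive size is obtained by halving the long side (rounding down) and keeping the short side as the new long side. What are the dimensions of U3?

U1: ⌊849/2⌋ × 600 = 424 × 600 mm
U2: ⌊600/2⌋ × 424 = 300 × 424 mm
U3: ⌊424/2⌋ × 300 = 212 × 300 mm

212 × 300 mm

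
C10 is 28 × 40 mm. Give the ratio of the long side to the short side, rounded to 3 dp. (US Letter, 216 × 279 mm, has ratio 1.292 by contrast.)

1.429

40 / 28 = 1.429
ISO 216 targets √2 ≈ 1.414; the +0.014 deviation is from mm rounding.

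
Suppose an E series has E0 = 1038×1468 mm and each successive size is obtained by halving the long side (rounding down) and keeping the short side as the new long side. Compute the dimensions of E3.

367 × 519 mm

E1 = 734 × 1038 mm (from E0 by 1 halving).
E2: ⌊1038/2⌋ × 734 = 519 × 734 mm
E3: ⌊734/2⌋ × 519 = 367 × 519 mm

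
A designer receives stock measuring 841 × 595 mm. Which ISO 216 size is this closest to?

A1 (594 × 841 mm)

Aspect ratio 841/595 ≈ 1.413 — close to the ISO √2 ≈ 1.414.
In the A-series (A0 area = 1 m²): A1 = 594 × 841 mm.
Off by 1 mm total — nearest standard size.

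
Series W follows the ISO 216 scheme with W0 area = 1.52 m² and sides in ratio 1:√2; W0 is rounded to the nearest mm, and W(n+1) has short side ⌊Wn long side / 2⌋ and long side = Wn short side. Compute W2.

518 × 733 mm

Let W0's short side be w mm. w · w√2 = 1.52 m² = 1,520,000 mm², so w ≈ 1036.7 mm and w√2 ≈ 1466.2 mm → W0 = 1037 × 1466 mm.
W1: ⌊1466/2⌋ × 1037 = 733 × 1037 mm
W2: ⌊1037/2⌋ × 733 = 518 × 733 mm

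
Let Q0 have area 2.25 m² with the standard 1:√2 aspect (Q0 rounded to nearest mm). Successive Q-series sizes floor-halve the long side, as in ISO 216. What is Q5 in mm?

Let Q0's short side be w mm. w · w√2 = 2.25 m² = 2,250,000 mm², so w ≈ 1261.3 mm and w√2 ≈ 1783.8 mm → Q0 = 1261 × 1784 mm.
Q1: ⌊1784/2⌋ × 1261 = 892 × 1261 mm
Q2: ⌊1261/2⌋ × 892 = 630 × 892 mm
Q3: ⌊892/2⌋ × 630 = 446 × 630 mm
Q4: ⌊630/2⌋ × 446 = 315 × 446 mm
Q5: ⌊446/2⌋ × 315 = 223 × 315 mm

223 × 315 mm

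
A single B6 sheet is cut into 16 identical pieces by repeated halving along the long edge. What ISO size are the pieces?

B10

16 = 2^4, so 4 halving steps.
B6 → B7 → … → B10 after 4 steps.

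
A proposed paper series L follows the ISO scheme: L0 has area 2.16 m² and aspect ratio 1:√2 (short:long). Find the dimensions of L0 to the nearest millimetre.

1236 × 1748 mm

Let the short side be w mm. Then w · w√2 = 2.16 m² = 2,160,000 mm².
w² = 2,160,000/√2, so w ≈ 1235.9 mm; long side = w√2 ≈ 1747.8 mm.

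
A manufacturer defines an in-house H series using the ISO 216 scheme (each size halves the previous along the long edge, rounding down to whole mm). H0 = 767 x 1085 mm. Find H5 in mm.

H1: ⌊1085/2⌋ × 767 = 542 × 767 mm
H2: ⌊767/2⌋ × 542 = 383 × 542 mm
H3: ⌊542/2⌋ × 383 = 271 × 383 mm
H4: ⌊383/2⌋ × 271 = 191 × 271 mm
H5: ⌊271/2⌋ × 191 = 135 × 191 mm

135 × 191 mm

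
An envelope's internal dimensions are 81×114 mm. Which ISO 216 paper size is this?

Aspect ratio 114/81 ≈ 1.407 — close to the ISO √2 ≈ 1.414.
In the C-series (envelope sizes, between A and B): C7 = 81 × 114 mm.

C7 (81 × 114 mm)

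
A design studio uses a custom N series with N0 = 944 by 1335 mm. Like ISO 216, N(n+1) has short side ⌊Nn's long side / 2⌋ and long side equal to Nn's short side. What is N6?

N1: ⌊1335/2⌋ × 944 = 667 × 944 mm
N2: ⌊944/2⌋ × 667 = 472 × 667 mm
N3: ⌊667/2⌋ × 472 = 333 × 472 mm
N4: ⌊472/2⌋ × 333 = 236 × 333 mm
N5: ⌊333/2⌋ × 236 = 166 × 236 mm
N6: ⌊236/2⌋ × 166 = 118 × 166 mm

118 × 166 mm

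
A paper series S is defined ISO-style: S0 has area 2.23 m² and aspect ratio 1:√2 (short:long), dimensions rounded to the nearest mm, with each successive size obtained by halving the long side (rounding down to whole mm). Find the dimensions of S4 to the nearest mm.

Let S0's short side be w mm. w · w√2 = 2.23 m² = 2,230,000 mm², so w ≈ 1255.7 mm and w√2 ≈ 1775.9 mm → S0 = 1256 × 1776 mm.
S1: ⌊1776/2⌋ × 1256 = 888 × 1256 mm
S2: ⌊1256/2⌋ × 888 = 628 × 888 mm
S3: ⌊888/2⌋ × 628 = 444 × 628 mm
S4: ⌊628/2⌋ × 444 = 314 × 444 mm

314 × 444 mm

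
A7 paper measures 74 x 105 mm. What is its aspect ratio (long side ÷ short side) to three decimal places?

105 / 74 = 1.419
ISO 216 targets √2 ≈ 1.414; the +0.005 deviation is from mm rounding.

1.419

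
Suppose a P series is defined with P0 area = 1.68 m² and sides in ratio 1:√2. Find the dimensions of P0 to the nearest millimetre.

1090 × 1541 mm

Let the short side be w mm. Then w · w√2 = 1.68 m² = 1,680,000 mm².
w² = 1,680,000/√2, so w ≈ 1089.9 mm; long side = w√2 ≈ 1541.4 mm.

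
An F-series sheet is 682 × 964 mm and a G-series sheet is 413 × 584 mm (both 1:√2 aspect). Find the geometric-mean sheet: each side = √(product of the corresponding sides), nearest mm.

531 × 750 mm

Short side: √(682 · 413) = √281666 ≈ 530.7 → 531 mm
Long side: √(964 · 584) = √562976 ≈ 750.3 → 750 mm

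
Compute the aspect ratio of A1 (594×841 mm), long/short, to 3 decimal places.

841 / 594 = 1.416
ISO 216 targets √2 ≈ 1.414; the +0.002 deviation is from mm rounding.

1.416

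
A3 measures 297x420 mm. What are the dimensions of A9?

A4: ⌊420/2⌋ × 297 = 210 × 297 mm
A5: ⌊297/2⌋ × 210 = 148 × 210 mm
A6: ⌊210/2⌋ × 148 = 105 × 148 mm
A7: ⌊148/2⌋ × 105 = 74 × 105 mm
A8: ⌊105/2⌋ × 74 = 52 × 74 mm
A9: ⌊74/2⌋ × 52 = 37 × 52 mm

37 × 52 mm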